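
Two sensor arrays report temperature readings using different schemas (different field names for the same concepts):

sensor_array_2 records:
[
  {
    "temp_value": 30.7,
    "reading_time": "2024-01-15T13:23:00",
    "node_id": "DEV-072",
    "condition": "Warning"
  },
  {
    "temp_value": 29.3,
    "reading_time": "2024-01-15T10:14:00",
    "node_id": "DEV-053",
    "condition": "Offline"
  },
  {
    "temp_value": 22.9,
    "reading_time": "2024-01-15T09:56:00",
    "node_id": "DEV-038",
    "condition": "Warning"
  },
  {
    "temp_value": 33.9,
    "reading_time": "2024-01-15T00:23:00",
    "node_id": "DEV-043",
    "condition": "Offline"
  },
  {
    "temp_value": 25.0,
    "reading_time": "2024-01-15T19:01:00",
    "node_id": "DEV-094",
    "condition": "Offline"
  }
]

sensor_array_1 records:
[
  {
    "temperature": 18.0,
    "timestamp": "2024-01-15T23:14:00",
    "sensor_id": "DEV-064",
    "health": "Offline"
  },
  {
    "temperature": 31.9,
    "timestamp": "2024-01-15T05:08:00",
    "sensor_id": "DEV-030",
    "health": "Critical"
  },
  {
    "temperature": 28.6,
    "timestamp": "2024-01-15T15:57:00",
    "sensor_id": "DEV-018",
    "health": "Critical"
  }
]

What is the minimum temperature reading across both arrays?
18.0

Schema mapping: "temp_value" (sensor_array_2) = "temperature" (sensor_array_1) = temperature reading

Minimum in sensor_array_2: 22.9
Minimum in sensor_array_1: 18.0

Overall minimum: min(22.9, 18.0) = 18.0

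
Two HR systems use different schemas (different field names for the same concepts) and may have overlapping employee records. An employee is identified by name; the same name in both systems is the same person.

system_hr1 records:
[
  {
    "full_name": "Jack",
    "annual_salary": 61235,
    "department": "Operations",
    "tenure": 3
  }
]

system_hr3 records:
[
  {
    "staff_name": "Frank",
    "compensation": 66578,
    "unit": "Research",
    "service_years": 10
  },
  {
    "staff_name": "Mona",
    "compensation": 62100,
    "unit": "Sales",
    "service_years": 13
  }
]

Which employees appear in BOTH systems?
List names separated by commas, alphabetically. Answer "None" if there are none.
None

Schema mapping: "full_name" (system_hr1) = "staff_name" (system_hr3) = employee name

Names in system_hr1: ['Jack']
Names in system_hr3: ['Frank', 'Mona']

Intersection: None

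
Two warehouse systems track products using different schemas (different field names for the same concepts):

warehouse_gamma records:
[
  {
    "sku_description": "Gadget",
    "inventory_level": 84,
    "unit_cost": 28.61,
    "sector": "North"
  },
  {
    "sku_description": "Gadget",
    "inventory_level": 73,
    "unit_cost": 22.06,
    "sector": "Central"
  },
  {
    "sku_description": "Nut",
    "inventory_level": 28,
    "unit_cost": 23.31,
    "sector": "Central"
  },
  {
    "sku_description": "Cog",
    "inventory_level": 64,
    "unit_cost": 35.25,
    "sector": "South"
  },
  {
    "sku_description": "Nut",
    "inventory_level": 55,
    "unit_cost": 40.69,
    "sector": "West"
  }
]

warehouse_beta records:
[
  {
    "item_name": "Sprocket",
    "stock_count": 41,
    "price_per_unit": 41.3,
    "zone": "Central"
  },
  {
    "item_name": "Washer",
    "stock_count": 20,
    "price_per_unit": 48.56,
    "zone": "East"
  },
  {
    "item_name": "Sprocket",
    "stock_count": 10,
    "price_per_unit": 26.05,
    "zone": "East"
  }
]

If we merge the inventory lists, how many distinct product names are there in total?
5

Schema mapping: "sku_description" (warehouse_gamma) = "item_name" (warehouse_beta) = product name

Products in warehouse_gamma: ['Cog', 'Gadget', 'Nut']
Products in warehouse_beta: ['Sprocket', 'Washer']

Union (unique products): ['Cog', 'Gadget', 'Nut', 'Sprocket', 'Washer']
Count: 5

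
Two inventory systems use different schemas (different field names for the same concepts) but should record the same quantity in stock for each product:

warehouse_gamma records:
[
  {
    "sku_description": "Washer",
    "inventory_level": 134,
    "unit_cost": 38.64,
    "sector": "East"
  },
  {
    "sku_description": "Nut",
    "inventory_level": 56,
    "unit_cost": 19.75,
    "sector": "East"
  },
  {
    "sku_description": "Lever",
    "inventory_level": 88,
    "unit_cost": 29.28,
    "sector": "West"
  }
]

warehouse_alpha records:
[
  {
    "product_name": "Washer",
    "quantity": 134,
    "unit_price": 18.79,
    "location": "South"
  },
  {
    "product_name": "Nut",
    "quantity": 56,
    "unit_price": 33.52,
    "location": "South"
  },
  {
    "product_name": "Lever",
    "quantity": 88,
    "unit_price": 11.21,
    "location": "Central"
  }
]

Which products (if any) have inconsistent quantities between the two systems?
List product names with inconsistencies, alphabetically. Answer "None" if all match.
None

Schema mappings:
- "sku_description" (warehouse_gamma) = "product_name" (warehouse_alpha) = product name
- "inventory_level" (warehouse_gamma) = "quantity" (warehouse_alpha) = quantity

Comparison:
  Washer: 134 vs 134 - MATCH
  Nut: 56 vs 56 - MATCH
  Lever: 88 vs 88 - MATCH

Products with inconsistencies: None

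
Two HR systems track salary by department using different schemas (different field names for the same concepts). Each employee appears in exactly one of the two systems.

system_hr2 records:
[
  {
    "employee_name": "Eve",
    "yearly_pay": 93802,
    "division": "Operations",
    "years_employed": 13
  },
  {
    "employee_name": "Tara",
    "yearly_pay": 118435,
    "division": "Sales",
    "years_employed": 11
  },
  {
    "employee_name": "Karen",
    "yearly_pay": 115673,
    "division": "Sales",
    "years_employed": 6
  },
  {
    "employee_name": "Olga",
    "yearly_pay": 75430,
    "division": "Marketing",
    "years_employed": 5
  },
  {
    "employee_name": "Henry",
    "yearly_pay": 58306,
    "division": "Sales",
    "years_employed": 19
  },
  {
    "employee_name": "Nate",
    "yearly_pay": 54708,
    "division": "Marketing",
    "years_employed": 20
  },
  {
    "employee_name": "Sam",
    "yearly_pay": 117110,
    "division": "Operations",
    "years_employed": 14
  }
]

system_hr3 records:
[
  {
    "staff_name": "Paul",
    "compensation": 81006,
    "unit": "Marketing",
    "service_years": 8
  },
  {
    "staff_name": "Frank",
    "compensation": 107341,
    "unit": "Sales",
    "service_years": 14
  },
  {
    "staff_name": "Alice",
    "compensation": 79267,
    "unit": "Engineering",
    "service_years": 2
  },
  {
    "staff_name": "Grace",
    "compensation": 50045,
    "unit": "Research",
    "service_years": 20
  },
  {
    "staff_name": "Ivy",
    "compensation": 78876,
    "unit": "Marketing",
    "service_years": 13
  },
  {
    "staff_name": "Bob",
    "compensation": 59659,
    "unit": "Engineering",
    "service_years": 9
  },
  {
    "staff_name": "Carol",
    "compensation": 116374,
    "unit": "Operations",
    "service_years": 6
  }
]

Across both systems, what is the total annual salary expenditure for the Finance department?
0

Schema mappings:
- "division" (system_hr2) = "unit" (system_hr3) = department
- "yearly_pay" (system_hr2) = "compensation" (system_hr3) = salary

Finance salaries from system_hr2: 0
Finance salaries from system_hr3: 0

Total: 0 + 0 = 0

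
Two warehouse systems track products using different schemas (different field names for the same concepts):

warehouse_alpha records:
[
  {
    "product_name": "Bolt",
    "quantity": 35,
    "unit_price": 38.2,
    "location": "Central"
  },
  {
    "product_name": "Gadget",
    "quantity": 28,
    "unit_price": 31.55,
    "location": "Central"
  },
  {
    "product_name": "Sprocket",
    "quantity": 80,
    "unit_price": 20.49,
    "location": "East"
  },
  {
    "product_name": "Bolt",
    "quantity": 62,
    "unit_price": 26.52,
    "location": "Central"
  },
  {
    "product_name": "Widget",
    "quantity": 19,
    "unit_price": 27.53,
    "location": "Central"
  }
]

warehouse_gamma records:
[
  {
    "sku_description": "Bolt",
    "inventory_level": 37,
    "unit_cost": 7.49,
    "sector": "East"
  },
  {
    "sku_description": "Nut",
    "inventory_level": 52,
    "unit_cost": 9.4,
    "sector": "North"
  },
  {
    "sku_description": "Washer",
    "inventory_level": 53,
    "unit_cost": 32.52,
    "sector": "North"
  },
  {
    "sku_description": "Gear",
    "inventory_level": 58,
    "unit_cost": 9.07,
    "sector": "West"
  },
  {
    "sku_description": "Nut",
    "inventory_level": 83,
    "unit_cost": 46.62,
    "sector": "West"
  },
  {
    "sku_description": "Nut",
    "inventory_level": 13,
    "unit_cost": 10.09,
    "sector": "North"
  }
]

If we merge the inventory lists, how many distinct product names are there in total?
7

Schema mapping: "product_name" (warehouse_alpha) = "sku_description" (warehouse_gamma) = product name

Products in warehouse_alpha: ['Bolt', 'Gadget', 'Sprocket', 'Widget']
Products in warehouse_gamma: ['Bolt', 'Gear', 'Nut', 'Washer']

Union (unique products): ['Bolt', 'Gadget', 'Gear', 'Nut', 'Sprocket', 'Washer', 'Widget']
Count: 7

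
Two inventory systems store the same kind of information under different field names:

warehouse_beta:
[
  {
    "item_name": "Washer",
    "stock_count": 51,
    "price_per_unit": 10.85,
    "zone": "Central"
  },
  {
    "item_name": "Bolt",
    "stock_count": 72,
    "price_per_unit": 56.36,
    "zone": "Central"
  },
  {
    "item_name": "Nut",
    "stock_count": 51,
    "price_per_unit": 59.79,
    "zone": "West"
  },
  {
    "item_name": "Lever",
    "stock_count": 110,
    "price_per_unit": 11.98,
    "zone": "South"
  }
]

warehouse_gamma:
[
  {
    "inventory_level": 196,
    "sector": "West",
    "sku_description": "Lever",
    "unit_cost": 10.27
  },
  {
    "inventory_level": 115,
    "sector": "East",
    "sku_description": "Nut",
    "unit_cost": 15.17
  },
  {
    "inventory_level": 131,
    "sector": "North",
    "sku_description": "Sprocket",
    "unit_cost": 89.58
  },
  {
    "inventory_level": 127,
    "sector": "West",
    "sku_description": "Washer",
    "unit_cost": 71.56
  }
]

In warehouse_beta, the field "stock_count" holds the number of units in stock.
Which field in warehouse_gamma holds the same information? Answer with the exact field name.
inventory_level

In warehouse_beta, "stock_count" holds the number of units in stock.
The fields in warehouse_gamma are: "inventory_level", "sector", "sku_description", "unit_cost".
"inventory_level" is the match: the name refers to the same concept and its values are whole-number counts (e.g. 196, 115).
The other fields ("sector", "sku_description", "unit_cost") hold different kinds of data.

So "stock_count" in warehouse_beta corresponds to "inventory_level" in warehouse_gamma.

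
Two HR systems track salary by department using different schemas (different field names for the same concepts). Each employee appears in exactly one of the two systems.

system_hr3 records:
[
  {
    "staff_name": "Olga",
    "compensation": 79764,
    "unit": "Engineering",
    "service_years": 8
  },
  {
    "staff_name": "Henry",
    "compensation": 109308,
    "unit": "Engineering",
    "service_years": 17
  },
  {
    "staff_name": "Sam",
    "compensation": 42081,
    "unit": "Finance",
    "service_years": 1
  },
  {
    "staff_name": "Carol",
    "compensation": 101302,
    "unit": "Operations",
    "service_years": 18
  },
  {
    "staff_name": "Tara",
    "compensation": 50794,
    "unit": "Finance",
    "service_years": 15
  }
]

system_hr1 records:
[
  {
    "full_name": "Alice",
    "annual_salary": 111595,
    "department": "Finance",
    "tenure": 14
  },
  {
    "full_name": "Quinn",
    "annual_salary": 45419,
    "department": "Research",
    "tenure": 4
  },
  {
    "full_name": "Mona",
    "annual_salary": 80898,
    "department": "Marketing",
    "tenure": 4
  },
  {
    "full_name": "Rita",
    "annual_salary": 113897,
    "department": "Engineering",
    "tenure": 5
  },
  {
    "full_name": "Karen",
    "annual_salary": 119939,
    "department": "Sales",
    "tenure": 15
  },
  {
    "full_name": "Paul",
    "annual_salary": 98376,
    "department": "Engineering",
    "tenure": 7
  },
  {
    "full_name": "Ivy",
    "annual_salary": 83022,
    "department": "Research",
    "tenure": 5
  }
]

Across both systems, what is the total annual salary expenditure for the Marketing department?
80898

Schema mappings:
- "unit" (system_hr3) = "department" (system_hr1) = department
- "compensation" (system_hr3) = "annual_salary" (system_hr1) = salary

Marketing salaries from system_hr3: 0
Marketing salaries from system_hr1: 80898

Total: 0 + 80898 = 80898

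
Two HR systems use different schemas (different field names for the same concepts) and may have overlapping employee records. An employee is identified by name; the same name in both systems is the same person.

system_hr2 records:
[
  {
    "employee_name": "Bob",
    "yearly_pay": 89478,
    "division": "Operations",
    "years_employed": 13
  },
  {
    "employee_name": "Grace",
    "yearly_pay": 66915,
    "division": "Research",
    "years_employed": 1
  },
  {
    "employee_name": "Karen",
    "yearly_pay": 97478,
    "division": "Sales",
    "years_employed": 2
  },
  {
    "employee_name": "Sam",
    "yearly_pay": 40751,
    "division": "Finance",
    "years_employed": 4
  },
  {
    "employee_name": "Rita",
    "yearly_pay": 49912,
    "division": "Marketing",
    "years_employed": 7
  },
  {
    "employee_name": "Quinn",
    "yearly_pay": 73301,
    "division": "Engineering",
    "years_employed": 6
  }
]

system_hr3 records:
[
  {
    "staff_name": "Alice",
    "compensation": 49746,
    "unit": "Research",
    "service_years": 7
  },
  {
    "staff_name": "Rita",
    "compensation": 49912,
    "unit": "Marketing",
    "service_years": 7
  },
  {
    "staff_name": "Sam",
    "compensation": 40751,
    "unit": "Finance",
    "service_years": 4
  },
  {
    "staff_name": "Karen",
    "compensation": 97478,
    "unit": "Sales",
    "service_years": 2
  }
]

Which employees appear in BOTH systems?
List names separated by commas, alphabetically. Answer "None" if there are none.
Karen, Rita, Sam

Schema mapping: "employee_name" (system_hr2) = "staff_name" (system_hr3) = employee name

Names in system_hr2: ['Bob', 'Grace', 'Karen', 'Quinn', 'Rita', 'Sam']
Names in system_hr3: ['Alice', 'Karen', 'Rita', 'Sam']

Intersection: ['Karen', 'Rita', 'Sam']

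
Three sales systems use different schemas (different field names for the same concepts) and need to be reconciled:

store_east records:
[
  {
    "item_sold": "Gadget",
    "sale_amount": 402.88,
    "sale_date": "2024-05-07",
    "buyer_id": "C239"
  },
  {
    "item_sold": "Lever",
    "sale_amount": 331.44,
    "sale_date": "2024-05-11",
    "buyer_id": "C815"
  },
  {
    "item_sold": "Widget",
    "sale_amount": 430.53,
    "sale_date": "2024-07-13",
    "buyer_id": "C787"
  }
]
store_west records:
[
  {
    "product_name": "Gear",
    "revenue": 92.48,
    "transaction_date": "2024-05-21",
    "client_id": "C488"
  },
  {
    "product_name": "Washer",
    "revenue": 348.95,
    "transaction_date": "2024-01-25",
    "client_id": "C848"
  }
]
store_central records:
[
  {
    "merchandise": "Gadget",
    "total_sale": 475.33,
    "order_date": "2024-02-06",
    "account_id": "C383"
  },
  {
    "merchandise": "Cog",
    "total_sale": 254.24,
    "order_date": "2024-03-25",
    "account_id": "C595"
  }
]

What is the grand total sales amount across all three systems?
2335.85

Schema reconciliation - all amount fields map to sale amount:

store_east (sale_amount): 1164.85
store_west (revenue): 441.43
store_central (total_sale): 729.57

Grand total: 2335.85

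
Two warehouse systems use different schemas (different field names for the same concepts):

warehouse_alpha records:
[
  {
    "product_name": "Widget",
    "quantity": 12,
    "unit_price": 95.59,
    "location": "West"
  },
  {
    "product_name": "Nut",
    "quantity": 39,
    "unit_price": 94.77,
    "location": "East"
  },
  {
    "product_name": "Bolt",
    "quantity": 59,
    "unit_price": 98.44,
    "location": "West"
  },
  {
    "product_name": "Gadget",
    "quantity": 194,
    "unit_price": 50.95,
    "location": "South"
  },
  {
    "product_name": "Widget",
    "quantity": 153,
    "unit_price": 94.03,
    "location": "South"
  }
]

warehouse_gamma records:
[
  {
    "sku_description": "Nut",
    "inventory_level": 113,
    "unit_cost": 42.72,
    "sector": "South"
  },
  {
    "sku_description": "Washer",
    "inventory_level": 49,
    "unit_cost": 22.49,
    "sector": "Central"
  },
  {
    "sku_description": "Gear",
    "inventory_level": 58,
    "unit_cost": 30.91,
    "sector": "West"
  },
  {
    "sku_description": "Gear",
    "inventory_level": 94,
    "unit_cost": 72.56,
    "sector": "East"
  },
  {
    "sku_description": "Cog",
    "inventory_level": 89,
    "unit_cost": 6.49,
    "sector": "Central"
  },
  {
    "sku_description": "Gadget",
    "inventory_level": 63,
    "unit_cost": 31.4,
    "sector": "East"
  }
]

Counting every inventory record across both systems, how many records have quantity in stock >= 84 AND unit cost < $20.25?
1

Schema mappings:
- "quantity" (warehouse_alpha) = "inventory_level" (warehouse_gamma) = quantity
- "unit_price" (warehouse_alpha) = "unit_cost" (warehouse_gamma) = unit cost

Records meeting both conditions in warehouse_alpha: 0
Records meeting both conditions in warehouse_gamma: 1

Total: 0 + 1 = 1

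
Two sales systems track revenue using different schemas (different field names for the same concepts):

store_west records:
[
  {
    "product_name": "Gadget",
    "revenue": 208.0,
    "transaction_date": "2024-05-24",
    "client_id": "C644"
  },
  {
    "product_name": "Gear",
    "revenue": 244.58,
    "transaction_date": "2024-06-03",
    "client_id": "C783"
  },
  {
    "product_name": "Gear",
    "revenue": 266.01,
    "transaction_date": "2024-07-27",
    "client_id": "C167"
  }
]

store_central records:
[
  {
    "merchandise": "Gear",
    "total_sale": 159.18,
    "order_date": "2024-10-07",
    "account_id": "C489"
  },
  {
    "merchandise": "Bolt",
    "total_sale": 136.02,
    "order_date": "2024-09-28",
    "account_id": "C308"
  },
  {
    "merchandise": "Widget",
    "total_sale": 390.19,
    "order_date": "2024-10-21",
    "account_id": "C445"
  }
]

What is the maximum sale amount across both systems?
390.19

Reconcile: "revenue" (store_west) = "total_sale" (store_central) = sale amount

Maximum in store_west: 266.01
Maximum in store_central: 390.19

Overall maximum: max(266.01, 390.19) = 390.19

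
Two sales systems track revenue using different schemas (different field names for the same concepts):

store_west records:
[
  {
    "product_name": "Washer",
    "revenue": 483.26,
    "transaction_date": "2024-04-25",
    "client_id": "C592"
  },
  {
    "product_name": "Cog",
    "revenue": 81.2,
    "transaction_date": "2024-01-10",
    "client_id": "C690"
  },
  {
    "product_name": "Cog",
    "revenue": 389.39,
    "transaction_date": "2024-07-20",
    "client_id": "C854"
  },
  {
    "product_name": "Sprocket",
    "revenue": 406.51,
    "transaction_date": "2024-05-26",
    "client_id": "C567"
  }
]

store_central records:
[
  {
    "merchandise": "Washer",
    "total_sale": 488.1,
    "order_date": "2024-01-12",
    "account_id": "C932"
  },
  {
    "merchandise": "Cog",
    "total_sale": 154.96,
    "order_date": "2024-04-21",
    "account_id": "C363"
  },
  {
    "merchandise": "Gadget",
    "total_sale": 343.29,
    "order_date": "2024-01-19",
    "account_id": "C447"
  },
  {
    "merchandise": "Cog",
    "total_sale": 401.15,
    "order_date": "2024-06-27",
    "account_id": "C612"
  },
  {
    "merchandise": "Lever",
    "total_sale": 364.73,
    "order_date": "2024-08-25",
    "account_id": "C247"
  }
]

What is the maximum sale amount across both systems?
488.1

Reconcile: "revenue" (store_west) = "total_sale" (store_central) = sale amount

Maximum in store_west: 483.26
Maximum in store_central: 488.1

Overall maximum: max(483.26, 488.1) = 488.1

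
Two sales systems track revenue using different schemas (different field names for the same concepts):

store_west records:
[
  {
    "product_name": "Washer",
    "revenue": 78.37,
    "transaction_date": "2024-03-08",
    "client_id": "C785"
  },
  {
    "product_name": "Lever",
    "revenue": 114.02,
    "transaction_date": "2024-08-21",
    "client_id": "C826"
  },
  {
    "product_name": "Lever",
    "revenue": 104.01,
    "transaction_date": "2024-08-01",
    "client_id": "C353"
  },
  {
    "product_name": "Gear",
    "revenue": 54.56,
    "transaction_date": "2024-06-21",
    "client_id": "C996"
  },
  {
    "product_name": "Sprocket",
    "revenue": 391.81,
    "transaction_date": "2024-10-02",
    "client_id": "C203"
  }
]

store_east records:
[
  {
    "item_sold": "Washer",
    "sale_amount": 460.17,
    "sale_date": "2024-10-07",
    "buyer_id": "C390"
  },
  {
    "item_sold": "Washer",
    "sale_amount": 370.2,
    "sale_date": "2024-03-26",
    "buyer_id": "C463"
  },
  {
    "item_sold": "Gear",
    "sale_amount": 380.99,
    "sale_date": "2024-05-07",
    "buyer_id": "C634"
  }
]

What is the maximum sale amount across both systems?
460.17

Reconcile: "revenue" (store_west) = "sale_amount" (store_east) = sale amount

Maximum in store_west: 391.81
Maximum in store_east: 460.17

Overall maximum: max(391.81, 460.17) = 460.17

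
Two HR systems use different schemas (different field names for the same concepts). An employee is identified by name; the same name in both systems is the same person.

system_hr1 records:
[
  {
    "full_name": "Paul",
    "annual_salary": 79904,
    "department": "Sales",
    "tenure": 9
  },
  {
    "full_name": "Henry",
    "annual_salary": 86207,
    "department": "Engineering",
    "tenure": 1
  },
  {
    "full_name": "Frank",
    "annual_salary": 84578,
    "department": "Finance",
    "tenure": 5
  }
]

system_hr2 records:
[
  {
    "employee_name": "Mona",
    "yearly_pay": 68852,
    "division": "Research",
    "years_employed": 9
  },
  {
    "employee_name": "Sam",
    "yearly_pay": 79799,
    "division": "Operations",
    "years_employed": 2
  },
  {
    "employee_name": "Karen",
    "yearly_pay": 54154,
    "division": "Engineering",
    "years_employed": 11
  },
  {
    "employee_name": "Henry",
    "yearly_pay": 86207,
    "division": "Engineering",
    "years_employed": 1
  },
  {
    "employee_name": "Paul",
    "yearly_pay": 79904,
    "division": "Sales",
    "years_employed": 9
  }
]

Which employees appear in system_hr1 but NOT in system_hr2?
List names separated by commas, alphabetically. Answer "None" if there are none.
Frank

Schema mapping: "full_name" (system_hr1) = "employee_name" (system_hr2) = employee name

Names in system_hr1: ['Frank', 'Henry', 'Paul']
Names in system_hr2: ['Henry', 'Karen', 'Mona', 'Paul', 'Sam']

In system_hr1 but not system_hr2: ['Frank']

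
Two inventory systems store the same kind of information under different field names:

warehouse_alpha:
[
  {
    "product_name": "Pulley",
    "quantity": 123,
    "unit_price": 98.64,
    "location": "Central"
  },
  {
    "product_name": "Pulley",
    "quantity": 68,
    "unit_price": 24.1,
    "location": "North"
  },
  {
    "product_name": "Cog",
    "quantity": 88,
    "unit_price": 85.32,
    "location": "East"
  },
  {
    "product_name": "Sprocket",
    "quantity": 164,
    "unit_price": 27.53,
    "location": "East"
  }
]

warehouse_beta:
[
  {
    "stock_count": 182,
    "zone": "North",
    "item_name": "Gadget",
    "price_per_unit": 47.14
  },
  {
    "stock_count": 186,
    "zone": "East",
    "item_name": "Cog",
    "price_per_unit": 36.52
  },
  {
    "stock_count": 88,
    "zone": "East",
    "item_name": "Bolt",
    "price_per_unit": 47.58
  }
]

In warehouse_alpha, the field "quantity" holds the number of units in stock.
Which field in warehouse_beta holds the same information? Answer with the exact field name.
stock_count

In warehouse_alpha, "quantity" holds the number of units in stock.
The fields in warehouse_beta are: "stock_count", "zone", "item_name", "price_per_unit".
"stock_count" is the match: the name refers to the same concept and its values are whole-number counts (e.g. 182, 186).
The other fields ("zone", "item_name", "price_per_unit") hold different kinds of data.

So "quantity" in warehouse_alpha corresponds to "stock_count" in warehouse_beta.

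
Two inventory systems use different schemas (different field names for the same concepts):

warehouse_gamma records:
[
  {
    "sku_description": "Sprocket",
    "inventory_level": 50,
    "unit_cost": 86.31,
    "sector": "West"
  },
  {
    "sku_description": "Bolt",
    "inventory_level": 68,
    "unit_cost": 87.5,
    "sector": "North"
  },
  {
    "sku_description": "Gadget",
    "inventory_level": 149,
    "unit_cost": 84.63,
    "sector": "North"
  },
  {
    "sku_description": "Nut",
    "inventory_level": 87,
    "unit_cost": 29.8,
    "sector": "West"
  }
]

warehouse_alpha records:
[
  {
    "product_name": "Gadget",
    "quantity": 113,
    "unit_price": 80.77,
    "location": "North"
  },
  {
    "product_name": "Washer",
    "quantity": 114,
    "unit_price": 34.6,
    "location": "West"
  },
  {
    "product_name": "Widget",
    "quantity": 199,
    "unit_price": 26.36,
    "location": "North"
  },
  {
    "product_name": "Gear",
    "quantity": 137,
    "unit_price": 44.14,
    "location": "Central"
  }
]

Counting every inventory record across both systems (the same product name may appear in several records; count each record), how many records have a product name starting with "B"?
1

Schema mapping: "sku_description" (warehouse_gamma) = "product_name" (warehouse_alpha) = product name

Records with product name starting with "B" in warehouse_gamma: 1
Records with product name starting with "B" in warehouse_alpha: 0

Total: 1 + 0 = 1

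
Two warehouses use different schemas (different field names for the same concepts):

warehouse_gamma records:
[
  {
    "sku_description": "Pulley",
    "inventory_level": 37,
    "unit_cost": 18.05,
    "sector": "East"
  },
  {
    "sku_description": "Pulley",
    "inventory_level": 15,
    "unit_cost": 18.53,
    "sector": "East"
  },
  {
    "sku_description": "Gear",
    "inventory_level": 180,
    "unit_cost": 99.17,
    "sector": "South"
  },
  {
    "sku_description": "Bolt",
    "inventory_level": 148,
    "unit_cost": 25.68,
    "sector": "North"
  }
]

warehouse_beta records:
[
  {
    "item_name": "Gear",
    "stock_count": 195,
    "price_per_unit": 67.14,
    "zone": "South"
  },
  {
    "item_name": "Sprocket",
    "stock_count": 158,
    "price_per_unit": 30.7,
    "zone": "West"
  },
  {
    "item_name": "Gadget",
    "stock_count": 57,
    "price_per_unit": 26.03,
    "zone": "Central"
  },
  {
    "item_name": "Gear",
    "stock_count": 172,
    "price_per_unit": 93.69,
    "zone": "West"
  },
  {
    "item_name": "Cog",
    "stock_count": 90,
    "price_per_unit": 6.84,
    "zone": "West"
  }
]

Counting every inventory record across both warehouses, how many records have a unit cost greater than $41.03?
3

Schema mapping: "unit_cost" (warehouse_gamma) = "price_per_unit" (warehouse_beta) = unit cost

Records > $41.03 in warehouse_gamma: 1
Records > $41.03 in warehouse_beta: 2

Total count: 1 + 2 = 3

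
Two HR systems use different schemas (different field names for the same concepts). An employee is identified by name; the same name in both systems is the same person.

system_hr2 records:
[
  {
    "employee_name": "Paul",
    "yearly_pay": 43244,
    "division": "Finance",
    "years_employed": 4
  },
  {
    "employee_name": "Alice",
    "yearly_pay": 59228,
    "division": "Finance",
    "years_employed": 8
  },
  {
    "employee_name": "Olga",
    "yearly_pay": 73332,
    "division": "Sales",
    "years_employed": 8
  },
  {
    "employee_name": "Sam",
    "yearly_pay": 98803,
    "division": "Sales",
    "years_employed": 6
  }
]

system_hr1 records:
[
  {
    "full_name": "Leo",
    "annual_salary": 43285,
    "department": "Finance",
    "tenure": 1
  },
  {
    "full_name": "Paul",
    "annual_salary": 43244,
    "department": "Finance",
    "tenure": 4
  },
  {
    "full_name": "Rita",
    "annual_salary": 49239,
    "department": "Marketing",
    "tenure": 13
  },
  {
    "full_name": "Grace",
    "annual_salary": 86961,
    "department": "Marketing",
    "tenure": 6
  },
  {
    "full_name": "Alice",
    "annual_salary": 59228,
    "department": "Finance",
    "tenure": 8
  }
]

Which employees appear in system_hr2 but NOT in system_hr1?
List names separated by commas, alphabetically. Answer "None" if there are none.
Olga, Sam

Schema mapping: "employee_name" (system_hr2) = "full_name" (system_hr1) = employee name

Names in system_hr2: ['Alice', 'Olga', 'Paul', 'Sam']
Names in system_hr1: ['Alice', 'Grace', 'Leo', 'Paul', 'Rita']

In system_hr2 but not system_hr1: ['Olga', 'Sam']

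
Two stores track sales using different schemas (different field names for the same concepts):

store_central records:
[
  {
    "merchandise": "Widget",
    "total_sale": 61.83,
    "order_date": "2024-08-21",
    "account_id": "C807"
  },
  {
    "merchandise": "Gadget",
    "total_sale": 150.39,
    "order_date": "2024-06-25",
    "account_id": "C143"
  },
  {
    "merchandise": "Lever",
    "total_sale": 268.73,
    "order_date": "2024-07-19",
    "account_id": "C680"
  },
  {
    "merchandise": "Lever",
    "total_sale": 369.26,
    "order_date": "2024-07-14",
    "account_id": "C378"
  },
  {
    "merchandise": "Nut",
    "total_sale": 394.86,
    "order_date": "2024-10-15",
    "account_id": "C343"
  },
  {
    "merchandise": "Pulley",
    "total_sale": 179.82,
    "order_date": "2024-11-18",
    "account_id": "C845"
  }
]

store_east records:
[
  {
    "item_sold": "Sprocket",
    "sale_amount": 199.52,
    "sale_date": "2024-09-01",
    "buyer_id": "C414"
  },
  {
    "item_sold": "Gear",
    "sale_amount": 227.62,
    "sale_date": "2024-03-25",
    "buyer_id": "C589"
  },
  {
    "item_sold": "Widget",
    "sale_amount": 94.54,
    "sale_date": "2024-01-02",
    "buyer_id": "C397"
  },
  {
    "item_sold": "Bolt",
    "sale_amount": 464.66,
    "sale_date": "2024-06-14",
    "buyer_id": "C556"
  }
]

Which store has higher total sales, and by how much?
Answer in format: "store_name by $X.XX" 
store_central by $438.55

Schema mapping: "total_sale" (store_central) = "sale_amount" (store_east) = sale amount

Total for store_central: 1424.89
Total for store_east: 986.34

Difference: |1424.89 - 986.34| = 438.55
store_central has higher sales by $438.55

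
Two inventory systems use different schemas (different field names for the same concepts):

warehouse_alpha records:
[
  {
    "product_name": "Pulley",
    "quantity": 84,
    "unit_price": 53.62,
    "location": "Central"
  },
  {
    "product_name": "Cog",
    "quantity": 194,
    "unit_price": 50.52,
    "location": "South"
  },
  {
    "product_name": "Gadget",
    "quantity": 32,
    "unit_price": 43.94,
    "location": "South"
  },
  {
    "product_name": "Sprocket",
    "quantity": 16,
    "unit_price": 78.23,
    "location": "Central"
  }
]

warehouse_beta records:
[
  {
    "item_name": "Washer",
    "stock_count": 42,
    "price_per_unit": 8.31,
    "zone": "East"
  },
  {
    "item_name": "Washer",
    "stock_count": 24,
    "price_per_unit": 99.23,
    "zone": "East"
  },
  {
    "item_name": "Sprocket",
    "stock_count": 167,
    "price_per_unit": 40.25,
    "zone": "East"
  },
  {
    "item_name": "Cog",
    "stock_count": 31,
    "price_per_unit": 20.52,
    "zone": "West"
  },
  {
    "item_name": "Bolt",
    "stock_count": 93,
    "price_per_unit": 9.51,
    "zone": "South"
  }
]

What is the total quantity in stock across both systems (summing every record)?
683

To reconcile these schemas, identify the field holding the quantity in stock in each system:
1. In warehouse_alpha it is "quantity"
2. In warehouse_beta it is "stock_count"

From warehouse_alpha: 84 + 194 + 32 + 16 = 326
From warehouse_beta: 42 + 24 + 167 + 31 + 93 = 357

Total: 326 + 357 = 683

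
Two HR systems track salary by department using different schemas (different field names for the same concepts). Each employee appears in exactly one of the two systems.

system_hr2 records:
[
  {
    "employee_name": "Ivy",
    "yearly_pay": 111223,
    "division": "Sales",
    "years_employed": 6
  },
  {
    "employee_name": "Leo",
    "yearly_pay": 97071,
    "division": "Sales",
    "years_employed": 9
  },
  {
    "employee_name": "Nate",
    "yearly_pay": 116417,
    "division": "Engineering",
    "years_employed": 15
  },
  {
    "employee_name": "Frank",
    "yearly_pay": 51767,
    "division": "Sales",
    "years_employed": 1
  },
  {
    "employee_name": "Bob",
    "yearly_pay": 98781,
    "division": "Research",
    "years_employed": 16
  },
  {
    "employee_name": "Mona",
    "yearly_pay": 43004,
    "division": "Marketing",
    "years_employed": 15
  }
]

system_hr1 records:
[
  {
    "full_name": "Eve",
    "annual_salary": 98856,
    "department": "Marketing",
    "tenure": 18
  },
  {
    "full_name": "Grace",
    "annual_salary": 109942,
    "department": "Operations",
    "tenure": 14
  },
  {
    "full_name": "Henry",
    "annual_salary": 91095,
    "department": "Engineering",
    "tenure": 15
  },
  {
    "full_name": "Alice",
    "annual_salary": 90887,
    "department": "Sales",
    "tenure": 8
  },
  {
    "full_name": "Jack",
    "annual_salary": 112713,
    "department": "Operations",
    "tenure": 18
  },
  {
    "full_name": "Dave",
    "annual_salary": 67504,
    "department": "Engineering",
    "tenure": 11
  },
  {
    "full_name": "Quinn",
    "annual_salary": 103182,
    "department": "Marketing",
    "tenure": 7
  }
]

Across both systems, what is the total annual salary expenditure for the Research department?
98781

Schema mappings:
- "division" (system_hr2) = "department" (system_hr1) = department
- "yearly_pay" (system_hr2) = "annual_salary" (system_hr1) = salary

Research salaries from system_hr2: 98781
Research salaries from system_hr1: 0

Total: 98781 + 0 = 98781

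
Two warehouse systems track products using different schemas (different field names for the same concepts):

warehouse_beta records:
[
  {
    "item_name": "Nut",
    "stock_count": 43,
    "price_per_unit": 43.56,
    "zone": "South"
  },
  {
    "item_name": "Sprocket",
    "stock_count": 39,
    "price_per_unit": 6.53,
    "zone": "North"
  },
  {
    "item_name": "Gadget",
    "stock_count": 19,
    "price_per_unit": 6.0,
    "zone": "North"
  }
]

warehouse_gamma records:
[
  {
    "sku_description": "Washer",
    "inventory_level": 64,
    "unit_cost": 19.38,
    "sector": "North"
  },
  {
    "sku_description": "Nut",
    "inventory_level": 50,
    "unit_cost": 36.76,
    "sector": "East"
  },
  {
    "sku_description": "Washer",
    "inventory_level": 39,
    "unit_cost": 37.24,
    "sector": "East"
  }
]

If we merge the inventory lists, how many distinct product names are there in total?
4

Schema mapping: "item_name" (warehouse_beta) = "sku_description" (warehouse_gamma) = product name

Products in warehouse_beta: ['Gadget', 'Nut', 'Sprocket']
Products in warehouse_gamma: ['Nut', 'Washer']

Union (unique products): ['Gadget', 'Nut', 'Sprocket', 'Washer']
Count: 4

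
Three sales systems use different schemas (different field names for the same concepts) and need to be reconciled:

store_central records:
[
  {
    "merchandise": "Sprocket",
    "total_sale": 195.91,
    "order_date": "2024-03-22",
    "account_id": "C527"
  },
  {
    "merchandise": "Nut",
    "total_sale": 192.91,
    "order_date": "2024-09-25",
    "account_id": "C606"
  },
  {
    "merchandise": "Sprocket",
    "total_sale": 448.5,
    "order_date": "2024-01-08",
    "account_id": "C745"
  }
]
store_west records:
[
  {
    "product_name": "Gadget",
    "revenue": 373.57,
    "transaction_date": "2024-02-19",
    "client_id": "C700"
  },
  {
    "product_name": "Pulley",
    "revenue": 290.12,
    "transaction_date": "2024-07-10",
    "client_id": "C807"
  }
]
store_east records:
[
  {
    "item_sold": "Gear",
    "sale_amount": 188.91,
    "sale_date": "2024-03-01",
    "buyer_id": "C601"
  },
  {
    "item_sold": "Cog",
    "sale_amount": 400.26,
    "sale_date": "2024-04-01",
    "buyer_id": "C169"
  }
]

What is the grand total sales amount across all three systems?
2090.18

Schema reconciliation - all amount fields map to sale amount:

store_central (total_sale): 837.32
store_west (revenue): 663.69
store_east (sale_amount): 589.17

Grand total: 2090.18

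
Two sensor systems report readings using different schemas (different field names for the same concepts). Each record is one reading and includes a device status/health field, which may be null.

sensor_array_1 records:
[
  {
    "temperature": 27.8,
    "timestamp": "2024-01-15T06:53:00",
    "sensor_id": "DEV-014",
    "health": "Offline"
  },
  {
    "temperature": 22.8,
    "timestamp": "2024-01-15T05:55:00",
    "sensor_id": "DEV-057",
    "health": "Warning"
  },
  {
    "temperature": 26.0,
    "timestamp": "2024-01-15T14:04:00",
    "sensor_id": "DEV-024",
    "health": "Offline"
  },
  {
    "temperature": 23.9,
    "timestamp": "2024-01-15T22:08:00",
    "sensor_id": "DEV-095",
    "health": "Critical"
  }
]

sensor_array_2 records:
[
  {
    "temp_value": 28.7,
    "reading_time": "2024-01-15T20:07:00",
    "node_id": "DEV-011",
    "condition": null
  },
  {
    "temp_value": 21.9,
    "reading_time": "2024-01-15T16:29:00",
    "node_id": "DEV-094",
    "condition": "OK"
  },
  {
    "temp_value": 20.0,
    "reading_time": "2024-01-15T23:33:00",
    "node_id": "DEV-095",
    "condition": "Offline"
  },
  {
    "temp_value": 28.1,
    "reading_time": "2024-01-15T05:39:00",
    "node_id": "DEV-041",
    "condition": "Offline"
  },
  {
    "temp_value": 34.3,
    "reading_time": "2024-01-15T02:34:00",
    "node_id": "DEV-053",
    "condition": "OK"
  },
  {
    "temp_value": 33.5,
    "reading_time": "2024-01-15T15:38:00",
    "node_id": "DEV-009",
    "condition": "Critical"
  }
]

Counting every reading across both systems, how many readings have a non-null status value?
9

Schema mapping: "health" (sensor_array_1) = "condition" (sensor_array_2) = status

Non-null in sensor_array_1: 4
Non-null in sensor_array_2: 5

Total non-null: 4 + 5 = 9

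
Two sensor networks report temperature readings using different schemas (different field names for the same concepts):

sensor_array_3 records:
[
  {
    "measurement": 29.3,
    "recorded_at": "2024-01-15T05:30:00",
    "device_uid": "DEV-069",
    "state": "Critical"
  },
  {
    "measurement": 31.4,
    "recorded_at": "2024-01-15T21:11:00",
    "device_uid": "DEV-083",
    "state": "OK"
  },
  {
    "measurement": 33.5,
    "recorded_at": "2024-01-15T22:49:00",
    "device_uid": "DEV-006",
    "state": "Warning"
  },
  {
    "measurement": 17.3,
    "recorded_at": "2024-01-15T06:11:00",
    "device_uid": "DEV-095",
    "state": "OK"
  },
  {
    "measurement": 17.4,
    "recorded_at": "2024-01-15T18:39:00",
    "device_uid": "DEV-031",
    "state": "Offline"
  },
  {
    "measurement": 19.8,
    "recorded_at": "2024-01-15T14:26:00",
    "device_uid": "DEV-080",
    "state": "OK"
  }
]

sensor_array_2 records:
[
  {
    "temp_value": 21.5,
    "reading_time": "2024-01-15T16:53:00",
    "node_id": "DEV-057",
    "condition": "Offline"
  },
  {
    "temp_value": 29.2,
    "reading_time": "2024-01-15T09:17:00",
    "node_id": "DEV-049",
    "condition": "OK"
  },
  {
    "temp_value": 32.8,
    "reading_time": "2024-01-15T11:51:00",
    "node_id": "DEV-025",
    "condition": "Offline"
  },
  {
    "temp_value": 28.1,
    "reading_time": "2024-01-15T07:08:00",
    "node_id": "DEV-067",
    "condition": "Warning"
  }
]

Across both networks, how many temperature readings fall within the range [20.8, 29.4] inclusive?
4

Schema mapping: "measurement" (sensor_array_3) = "temp_value" (sensor_array_2) = temperature

Readings in [20.8, 29.4] from sensor_array_3: 1
Readings in [20.8, 29.4] from sensor_array_2: 3

Total count: 1 + 3 = 4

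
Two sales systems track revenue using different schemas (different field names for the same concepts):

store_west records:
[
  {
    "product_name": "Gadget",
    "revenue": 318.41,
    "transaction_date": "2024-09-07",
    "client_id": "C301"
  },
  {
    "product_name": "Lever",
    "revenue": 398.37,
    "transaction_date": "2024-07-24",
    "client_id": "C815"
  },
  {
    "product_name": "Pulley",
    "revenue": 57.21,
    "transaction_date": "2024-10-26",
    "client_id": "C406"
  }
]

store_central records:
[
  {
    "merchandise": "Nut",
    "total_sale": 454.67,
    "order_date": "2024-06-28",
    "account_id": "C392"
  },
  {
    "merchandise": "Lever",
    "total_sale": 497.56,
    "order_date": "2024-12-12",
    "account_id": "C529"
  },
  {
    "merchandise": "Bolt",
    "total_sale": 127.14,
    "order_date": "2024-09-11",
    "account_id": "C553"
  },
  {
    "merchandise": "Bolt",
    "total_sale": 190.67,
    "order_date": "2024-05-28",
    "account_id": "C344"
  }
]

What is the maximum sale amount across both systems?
497.56

Reconcile: "revenue" (store_west) = "total_sale" (store_central) = sale amount

Maximum in store_west: 398.37
Maximum in store_central: 497.56

Overall maximum: max(398.37, 497.56) = 497.56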